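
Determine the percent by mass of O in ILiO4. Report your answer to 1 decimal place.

32.3%

Molar mass = 1(126.90) + 1(6.94) + 4(16.00) = 197.840 g/mol
Mass of O per mole = 4 × 16.00 = 64.000 g
% O = 64.000 / 197.840 × 100 = 32.3%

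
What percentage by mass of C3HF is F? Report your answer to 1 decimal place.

33.9%

Molar mass = 3(12.01) + 1(1.008) + 1(19.00) = 56.038 g/mol
Mass of F per mole = 1 × 19.00 = 19.000 g
% F = 19.000 / 56.038 × 100 = 33.9%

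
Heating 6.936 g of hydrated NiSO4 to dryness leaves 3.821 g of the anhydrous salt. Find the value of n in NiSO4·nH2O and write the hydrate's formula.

NiSO4·7H2O

Mass of water lost = 6.936 − 3.821 = 3.115 g → 3.115 / 18.02 = 0.1729 mol H2O
Molar mass of NiSO4 = 154.76 g/mol → mol NiSO4 = 3.821 / 154.76 = 0.02469
n = 0.1729 / 0.02469 = 7.00 ≈ 7 → NiSO4·7H2O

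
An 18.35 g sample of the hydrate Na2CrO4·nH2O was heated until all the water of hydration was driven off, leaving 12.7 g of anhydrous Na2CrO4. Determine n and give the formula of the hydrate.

Mass of water lost = 18.35 − 12.7 = 5.65 g → 5.65 / 18.02 = 0.3135 mol H2O
Molar mass of Na2CrO4 = 161.98 g/mol → mol Na2CrO4 = 12.7 / 161.98 = 0.0784
n = 0.3135 / 0.0784 = 4.00 ≈ 4 → Na2CrO4·4H2O

Na2CrO4·4H2O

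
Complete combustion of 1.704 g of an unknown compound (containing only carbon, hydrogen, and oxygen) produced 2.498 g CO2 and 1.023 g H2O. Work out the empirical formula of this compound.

CH2O

mol C = 2.498 / 44.01 = 0.05676; mass C = 0.05676 × 12.01 = 0.6817 g
mol H = 2 × (1.023 / 18.02) = 0.1135; mass H = 0.1135 × 1.008 = 0.1144 g
mass O = 1.704 − (0.7961) = 0.9079 g → mol O = 0.05674
Ratios (÷ 0.05674): C 1.000, H 2.001, O 1.000
≈ 1:2:1 → CH2O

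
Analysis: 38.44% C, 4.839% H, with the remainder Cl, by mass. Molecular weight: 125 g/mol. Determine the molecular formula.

Assume 100 g: 38.44 g C, 4.839 g H, 56.721 g Cl.
n(C) = 38.44/12.01 = 3.201, n(H) = 4.839/1.008 = 4.801, n(Cl) = 56.721/35.45 = 1.6
Smallest is Cl at 1.6 mol; normalising gives C 2.000, H 3.000, Cl 1.000
≈ 2:3:1 → C2H3Cl
Empirical-formula mass = 62.49 g/mol
n = 125 / 62.49 = 2.00 ≈ 2
Molecular formula = (C2H3Cl)×2 = C4H6Cl2

C4H6Cl2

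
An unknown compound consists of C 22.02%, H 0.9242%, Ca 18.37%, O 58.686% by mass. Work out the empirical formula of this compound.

C4H2CaO8

Assume 100 g: 22.02 g C, 0.9242 g H, 18.37 g Ca, 58.686 g O.
Moles — C: 22.02 / 12.01 = 1.833 mol; H: 0.9242 / 1.008 = 0.9169 mol; Ca: 18.37 / 40.08 = 0.4583 mol; O: 58.686 / 16.00 = 3.668 mol
Smallest is Ca at 0.4583 mol; normalising gives C 4.000, H 2.000, Ca 1.000, O 8.003
Ratio ≈ 4:2:1:8, so the empirical formula is C4H2CaO8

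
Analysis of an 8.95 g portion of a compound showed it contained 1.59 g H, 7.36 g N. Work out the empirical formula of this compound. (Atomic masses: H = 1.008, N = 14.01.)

H3N

Moles — H: 1.59 / 1.008 = 1.577 mol; N: 7.36 / 14.01 = 0.5253 mol
Smallest is N at 0.5253 mol; normalising gives H 3.003, N 1.000
≈ 3:1 → H3N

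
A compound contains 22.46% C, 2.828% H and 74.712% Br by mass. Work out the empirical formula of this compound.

Assume 100 g: 22.46 g C, 2.828 g H, 74.712 g Br.
n(C) = 22.46/12.01 = 1.87, n(H) = 2.828/1.008 = 2.806, n(Br) = 74.712/79.90 = 0.9351
Smallest is Br at 0.9351 mol; normalising gives C 2.000, H 3.000, Br 1.000
→ C2H3Br

C2H3Br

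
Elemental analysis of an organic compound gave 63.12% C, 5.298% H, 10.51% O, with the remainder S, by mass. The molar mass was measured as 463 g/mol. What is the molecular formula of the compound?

Assume 100 g: 63.12 g C, 5.298 g H, 10.51 g O, 21.072 g S.
C: 63.12 g ÷ 12.01 g/mol = 5.256 mol
H: 5.298 g ÷ 1.008 g/mol = 5.256 mol
O: 10.51 g ÷ 16.00 g/mol = 0.6569 mol
S: 21.072 g ÷ 32.07 g/mol = 0.6571 mol
Divide by the smallest (0.6569 mol O): C 8.001, H 8.001, O 1.000, S 1.000
→ C8H8OS
Empirical-formula mass = 152.21 g/mol
n = 463 / 152.21 = 3.04 ≈ 3
Molecular formula = (C8H8OS)×3 = C24H24O3S3

C24H24O3S3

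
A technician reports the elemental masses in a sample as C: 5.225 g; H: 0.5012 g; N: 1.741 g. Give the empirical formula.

C7H8N2

C: 5.225 g ÷ 12.01 g/mol = 0.4351 mol
H: 0.5012 g ÷ 1.008 g/mol = 0.4972 mol
N: 1.741 g ÷ 14.01 g/mol = 0.1243 mol
Smallest is N at 0.1243 mol; normalising gives C 3.501, H 4.001, N 1.000
×2: C 7.00, H 8.00, N 2.00 → C7H8N2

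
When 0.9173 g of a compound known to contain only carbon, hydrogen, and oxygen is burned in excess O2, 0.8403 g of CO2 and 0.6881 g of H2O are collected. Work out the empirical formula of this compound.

CH4O2

mol C = 0.8403 / 44.01 = 0.01909; mass C = 0.01909 × 12.01 = 0.2293 g
mol H = 2 × (0.6881 / 18.02) = 0.07637; mass H = 0.07637 × 1.008 = 0.07698 g
mass O = 0.9173 − (0.3063) = 0.6110 g → mol O = 0.03819
Divide by the smallest (0.01909 mol C): C 1.000, H 4.000, O 2.000
≈ 1:4:2 → CH4O2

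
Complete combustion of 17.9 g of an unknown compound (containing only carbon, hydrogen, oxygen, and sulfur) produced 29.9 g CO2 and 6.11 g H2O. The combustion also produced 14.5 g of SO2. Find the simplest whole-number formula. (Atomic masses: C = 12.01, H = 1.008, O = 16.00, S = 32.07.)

C6H6OS2

mol C = 29.9 / 44.01 = 0.6794; mass C = 0.6794 × 12.01 = 8.159 g
mol H = 2 × (6.11 / 18.02) = 0.6781; mass H = 0.6781 × 1.008 = 0.6836 g
mol S = 14.5 / 64.07 = 0.2263; mass S = 7.258 g
mass O = 17.9 − (16.10) = 1.799 g → mol O = 0.1124
Divide by the smallest (0.1124 mol O): C 6.042, H 6.031, O 1.000, S 2.013
→ C6H6OS2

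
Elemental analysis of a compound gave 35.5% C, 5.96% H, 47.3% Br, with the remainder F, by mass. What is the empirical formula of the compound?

C5H10BrF

Assume 100 g: 35.5 g C, 5.96 g H, 47.3 g Br, 11.24 g F.
C: 35.5 g ÷ 12.01 g/mol = 2.956 mol
H: 5.96 g ÷ 1.008 g/mol = 5.913 mol
Br: 47.3 g ÷ 79.90 g/mol = 0.592 mol
F: 11.24 g ÷ 19.00 g/mol = 0.5916 mol
Smallest is F at 0.5916 mol; normalising gives C 4.997, H 9.995, Br 1.001, F 1.000
→ C5H10BrF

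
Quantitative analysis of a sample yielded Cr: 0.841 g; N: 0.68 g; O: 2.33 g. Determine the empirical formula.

CrN3O9

Moles — Cr: 0.841 / 52.00 = 0.01617 mol; N: 0.68 / 14.01 = 0.04854 mol; O: 2.33 / 16.00 = 0.1456 mol
Smallest is Cr at 0.01617 mol; normalising gives Cr 1.000, N 3.001, O 9.004
≈ 1:3:9 → CrN3O9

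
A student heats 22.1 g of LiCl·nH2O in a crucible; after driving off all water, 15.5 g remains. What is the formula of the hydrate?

LiCl·H2O

Mass of water lost = 22.1 − 15.5 = 6.6 g → 6.6 / 18.02 = 0.3663 mol H2O
Molar mass of LiCl = 42.39 g/mol → mol LiCl = 15.5 / 42.39 = 0.3657
n = 0.3663 / 0.3657 = 1.00 ≈ 1 → LiCl·H2O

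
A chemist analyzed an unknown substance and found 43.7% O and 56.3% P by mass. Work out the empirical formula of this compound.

Assume 100 g: 43.7 g O, 56.3 g P.
n(O) = 43.7/16.00 = 2.731, n(P) = 56.3/30.97 = 1.818
Smallest is P at 1.818 mol; normalising gives O 1.502, P 1.000
Scaling by 2: O 3.00, P 2.00 → O3P2

O3P2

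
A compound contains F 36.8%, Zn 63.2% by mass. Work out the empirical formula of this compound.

F2Zn

Assume 100 g: 36.8 g F, 63.2 g Zn.
n(F) = 36.8/19.00 = 1.937, n(Zn) = 63.2/65.38 = 0.9667
Divide by the smallest (0.9667 mol Zn): F 2.004, Zn 1.000
≈ 2:1 → F2Zn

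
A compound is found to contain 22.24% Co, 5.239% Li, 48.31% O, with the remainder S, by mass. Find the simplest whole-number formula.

CoLi2O8S2

Assume 100 g: 22.24 g Co, 5.239 g Li, 48.31 g O, 24.211 g S.
Moles — Co: 22.24 / 58.93 = 0.3774 mol; Li: 5.239 / 6.94 = 0.7549 mol; O: 48.31 / 16.00 = 3.019 mol; S: 24.211 / 32.07 = 0.7549 mol
Divide by the smallest (0.3774 mol Co): Co 1.000, Li 2.000, O 8.001, S 2.000
Ratio ≈ 1:2:8:2, so the empirical formula is CoLi2O8S2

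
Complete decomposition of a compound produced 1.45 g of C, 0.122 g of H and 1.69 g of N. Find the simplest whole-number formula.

n(C) = 1.45/12.01 = 0.1207, n(H) = 0.122/1.008 = 0.121, n(N) = 1.69/14.01 = 0.1206
Smallest is N at 0.1206 mol; normalising gives C 1.001, H 1.003, N 1.000
→ CHN

CHN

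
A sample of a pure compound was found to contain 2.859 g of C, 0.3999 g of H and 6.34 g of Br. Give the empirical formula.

C3H5Br

Moles — C: 2.859 / 12.01 = 0.2381 mol; H: 0.3999 / 1.008 = 0.3967 mol; Br: 6.34 / 79.90 = 0.07935 mol
Smallest is Br at 0.07935 mol; normalising gives C 3.000, H 5.000, Br 1.000
≈ 3:5:1 → C3H5Br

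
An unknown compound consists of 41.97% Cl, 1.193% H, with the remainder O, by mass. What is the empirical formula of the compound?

Assume 100 g: 41.97 g Cl, 1.193 g H, 56.837 g O.
Cl: 41.97 g ÷ 35.45 g/mol = 1.184 mol
H: 1.193 g ÷ 1.008 g/mol = 1.184 mol
O: 56.837 g ÷ 16.00 g/mol = 3.552 mol
Ratios (÷ 1.184): Cl 1.000, H 1.000, O 3.001
≈ 1:1:3 → ClHO3

ClHO3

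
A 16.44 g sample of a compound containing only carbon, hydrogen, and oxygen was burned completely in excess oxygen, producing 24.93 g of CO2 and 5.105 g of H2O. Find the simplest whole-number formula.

CHO

mol C = 24.93 / 44.01 = 0.5665; mass C = 0.5665 × 12.01 = 6.803 g
mol H = 2 × (5.105 / 18.02) = 0.5666; mass H = 0.5666 × 1.008 = 0.5711 g
mass O = 16.44 − (7.374) = 9.066 g → mol O = 0.5666
Smallest is C at 0.5665 mol; normalising gives C 1.000, H 1.000, O 1.000
→ CHO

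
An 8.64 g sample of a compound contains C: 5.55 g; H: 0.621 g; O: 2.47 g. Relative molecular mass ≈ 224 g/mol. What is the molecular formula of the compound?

C12H16O4

n(C) = 5.55/12.01 = 0.4621, n(H) = 0.621/1.008 = 0.6161, n(O) = 2.47/16.00 = 0.1544
Ratios (÷ 0.1544): C 2.993, H 3.991, O 1.000
≈ 3:4:1 → C3H4O
Empirical-formula mass = 56.06 g/mol
n = 224 / 56.06 = 4.00 ≈ 4
Molecular formula = (C3H4O)×4 = C12H16O4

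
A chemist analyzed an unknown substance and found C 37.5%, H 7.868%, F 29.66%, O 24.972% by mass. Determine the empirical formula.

Assume 100 g: 37.5 g C, 7.868 g H, 29.66 g F, 24.972 g O.
Moles — C: 37.5 / 12.01 = 3.122 mol; H: 7.868 / 1.008 = 7.806 mol; F: 29.66 / 19.00 = 1.561 mol; O: 24.972 / 16.00 = 1.561 mol
Ratios (÷ 1.561): C 2.001, H 5.001, F 1.000, O 1.000
→ C2H5FO

C2H5FO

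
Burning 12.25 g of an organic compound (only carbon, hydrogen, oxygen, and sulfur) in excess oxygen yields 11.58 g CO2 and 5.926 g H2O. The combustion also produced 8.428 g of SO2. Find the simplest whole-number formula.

C2H5O2S

mol C = 11.58 / 44.01 = 0.2631; mass C = 0.2631 × 12.01 = 3.160 g
mol H = 2 × (5.926 / 18.02) = 0.6577; mass H = 0.6577 × 1.008 = 0.6630 g
mol S = 8.428 / 64.07 = 0.1315; mass S = 4.219 g
mass O = 12.25 − (8.042) = 4.208 g → mol O = 0.2630
Divide by the smallest (0.1315 mol S): C 2.000, H 5.000, O 1.999, S 1.000
Ratio ≈ 2:5:2:1, so the empirical formula is C2H5O2S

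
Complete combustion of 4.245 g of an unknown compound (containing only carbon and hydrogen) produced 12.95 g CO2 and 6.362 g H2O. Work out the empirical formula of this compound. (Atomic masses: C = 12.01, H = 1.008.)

mol C = 12.95 / 44.01 = 0.2943; mass C = 0.2943 × 12.01 = 3.534 g
mol H = 2 × (6.362 / 18.02) = 0.7061; mass H = 0.7061 × 1.008 = 0.7118 g
Divide by the smallest (0.2943 mol C): C 1.000, H 2.400
×5: C 5.00, H 12.00 → C5H12

C5H12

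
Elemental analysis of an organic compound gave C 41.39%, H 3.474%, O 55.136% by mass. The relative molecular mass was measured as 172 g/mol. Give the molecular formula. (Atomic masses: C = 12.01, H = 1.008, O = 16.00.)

C6H6O6

Assume 100 g: 41.39 g C, 3.474 g H, 55.136 g O.
n(C) = 41.39/12.01 = 3.446, n(H) = 3.474/1.008 = 3.446, n(O) = 55.136/16.00 = 3.446
Divide by the smallest (3.446 mol O): C 1.000, H 1.000, O 1.000
≈ 1:1:1 → CHO
Empirical-formula mass = 29.02 g/mol
n = 172 / 29.02 = 5.93 ≈ 6
Molecular formula = (CHO)×6 = C6H6O6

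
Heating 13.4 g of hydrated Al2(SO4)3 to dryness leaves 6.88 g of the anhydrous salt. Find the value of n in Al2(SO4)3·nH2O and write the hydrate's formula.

Al2(SO4)3·18H2O

Mass of water lost = 13.4 − 6.88 = 6.52 g → 6.52 / 18.02 = 0.3618 mol H2O
Molar mass of Al2(SO4)3 = 342.17 g/mol → mol Al2(SO4)3 = 6.88 / 342.17 = 0.02011
n = 0.3618 / 0.02011 = 17.99 ≈ 18 → Al2(SO4)3·18H2O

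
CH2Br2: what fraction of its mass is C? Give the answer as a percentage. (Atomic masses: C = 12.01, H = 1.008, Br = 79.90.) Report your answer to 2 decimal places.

6.91%

Molar mass = 1(12.01) + 2(1.008) + 2(79.90) = 173.826 g/mol
Mass of C per mole = 1 × 12.01 = 12.010 g
% C = 12.010 / 173.826 × 100 = 6.91%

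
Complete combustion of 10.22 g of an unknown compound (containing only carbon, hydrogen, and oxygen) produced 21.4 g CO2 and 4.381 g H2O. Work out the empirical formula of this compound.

mol C = 21.4 / 44.01 = 0.4863; mass C = 0.4863 × 12.01 = 5.840 g
mol H = 2 × (4.381 / 18.02) = 0.4862; mass H = 0.4862 × 1.008 = 0.4901 g
mass O = 10.22 − (6.330) = 3.890 g → mol O = 0.2431
Smallest is O at 0.2431 mol; normalising gives C 2.000, H 2.000, O 1.000
→ C2H2O

C2H2O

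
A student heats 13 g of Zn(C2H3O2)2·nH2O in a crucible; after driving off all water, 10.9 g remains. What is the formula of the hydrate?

Mass of water lost = 13 − 10.9 = 2.1 g → 2.1 / 18.02 = 0.1165 mol H2O
Molar mass of Zn(C2H3O2)2 = 183.47 g/mol → mol Zn(C2H3O2)2 = 10.9 / 183.47 = 0.05941
n = 0.1165 / 0.05941 = 1.96 ≈ 2 → Zn(C2H3O2)2·2H2O

Zn(C2H3O2)2·2H2O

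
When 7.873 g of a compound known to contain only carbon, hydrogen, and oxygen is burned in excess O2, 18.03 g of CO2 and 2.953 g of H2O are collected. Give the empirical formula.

C5H4O2

mol C = 18.03 / 44.01 = 0.4097; mass C = 0.4097 × 12.01 = 4.920 g
mol H = 2 × (2.953 / 18.02) = 0.3277; mass H = 0.3277 × 1.008 = 0.3304 g
mass O = 7.873 − (5.251) = 2.622 g → mol O = 0.1639
Ratios (÷ 0.1639): C 2.500, H 2.000, O 1.000
Scaling by 2: C 5.00, H 4.00, O 2.00 → C5H4O2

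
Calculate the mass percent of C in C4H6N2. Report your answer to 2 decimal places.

Molar mass = 4(12.01) + 6(1.008) + 2(14.01) = 82.108 g/mol
Mass of C per mole = 4 × 12.01 = 48.040 g
% C = 48.040 / 82.108 × 100 = 58.51%

58.51%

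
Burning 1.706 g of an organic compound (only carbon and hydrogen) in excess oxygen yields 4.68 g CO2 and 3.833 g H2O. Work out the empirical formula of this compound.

CH4

mol C = 4.68 / 44.01 = 0.1063; mass C = 0.1063 × 12.01 = 1.277 g
mol H = 2 × (3.833 / 18.02) = 0.4254; mass H = 0.4254 × 1.008 = 0.4288 g
Ratios (÷ 0.1063): C 1.000, H 4.001
≈ 1:4 → CH4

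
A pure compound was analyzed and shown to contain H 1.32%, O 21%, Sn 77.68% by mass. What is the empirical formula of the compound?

H2O2Sn

Assume 100 g: 1.32 g H, 21 g O, 77.68 g Sn.
Moles — H: 1.32 / 1.008 = 1.31 mol; O: 21 / 16.00 = 1.312 mol; Sn: 77.68 / 118.71 = 0.6544 mol
Ratios (÷ 0.6544): H 2.001, O 2.006, Sn 1.000
→ H2O2Sn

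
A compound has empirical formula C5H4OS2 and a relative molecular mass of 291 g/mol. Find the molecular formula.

C10H8O2S4

Empirical-formula mass = 144.22 g/mol
n = 291 / 144.22 = 2.02 ≈ 2
Molecular formula = (C5H4OS2)2 = C10H8O2S4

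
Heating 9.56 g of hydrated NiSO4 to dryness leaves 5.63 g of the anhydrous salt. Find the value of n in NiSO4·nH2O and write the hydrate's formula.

Mass of water lost = 9.56 − 5.63 = 3.93 g → 3.93 / 18.02 = 0.2181 mol H2O
Molar mass of NiSO4 = 154.76 g/mol → mol NiSO4 = 5.63 / 154.76 = 0.03638
n = 0.2181 / 0.03638 = 5.99 ≈ 6 → NiSO4·6H2O

NiSO4·6H2O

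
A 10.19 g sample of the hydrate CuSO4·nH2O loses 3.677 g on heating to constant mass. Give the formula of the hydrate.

Mass of anhydrous CuSO4 = 10.19 − 3.677 = 6.513 g
mol H2O = 3.677 / 18.02 = 0.2041
Molar mass of CuSO4 = 159.62 g/mol → mol CuSO4 = 6.513 / 159.62 = 0.0408
n = 0.2041 / 0.0408 = 5.00 ≈ 5 → CuSO4·5H2O

CuSO4·5H2O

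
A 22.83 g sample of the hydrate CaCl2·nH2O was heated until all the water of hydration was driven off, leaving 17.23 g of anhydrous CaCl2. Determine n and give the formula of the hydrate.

Mass of water lost = 22.83 − 17.23 = 5.6 g → 5.6 / 18.02 = 0.3108 mol H2O
Molar mass of CaCl2 = 110.98 g/mol → mol CaCl2 = 17.23 / 110.98 = 0.1553
n = 0.3108 / 0.1553 = 2.00 ≈ 2 → CaCl2·2H2O

CaCl2·2H2O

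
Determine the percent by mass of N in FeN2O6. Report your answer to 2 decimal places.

Molar mass = 1(55.85) + 2(14.01) + 6(16.00) = 179.870 g/mol
Mass of N per mole = 2 × 14.01 = 28.020 g
% N = 28.020 / 179.870 × 100 = 15.58%

15.58%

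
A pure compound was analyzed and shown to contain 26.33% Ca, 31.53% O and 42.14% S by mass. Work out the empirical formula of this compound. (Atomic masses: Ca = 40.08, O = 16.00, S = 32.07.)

CaO3S2

Assume 100 g: 26.33 g Ca, 31.53 g O, 42.14 g S.
Ca: 26.33 g ÷ 40.08 g/mol = 0.6569 mol
O: 31.53 g ÷ 16.00 g/mol = 1.971 mol
S: 42.14 g ÷ 32.07 g/mol = 1.314 mol
Divide by the smallest (0.6569 mol Ca): Ca 1.000, O 3.000, S 2.000
→ CaO3S2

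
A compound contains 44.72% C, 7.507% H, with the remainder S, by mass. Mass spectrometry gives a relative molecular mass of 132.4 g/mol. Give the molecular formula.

Assume 100 g: 44.72 g C, 7.507 g H, 47.773 g S.
Moles — C: 44.72 / 12.01 = 3.724 mol; H: 7.507 / 1.008 = 7.447 mol; S: 47.773 / 32.07 = 1.49 mol
Divide by the smallest (1.49 mol S): C 2.500, H 4.999, S 1.000
Scaling by 2: C 5.00, H 10.00, S 2.00 → C5H10S2
Empirical-formula mass = 134.27 g/mol
n = 132.4 / 134.27 = 0.99 ≈ 1
Molecular formula = empirical formula = C5H10S2

C5H10S2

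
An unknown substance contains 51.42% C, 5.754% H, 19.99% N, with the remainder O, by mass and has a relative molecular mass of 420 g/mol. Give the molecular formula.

Assume 100 g: 51.42 g C, 5.754 g H, 19.99 g N, 22.836 g O.
C: 51.42 g ÷ 12.01 g/mol = 4.281 mol
H: 5.754 g ÷ 1.008 g/mol = 5.708 mol
N: 19.99 g ÷ 14.01 g/mol = 1.427 mol
O: 22.836 g ÷ 16.00 g/mol = 1.427 mol
Divide by the smallest (1.427 mol N): C 3.001, H 4.001, N 1.000, O 1.000
Ratio ≈ 3:4:1:1, so the empirical formula is C3H4NO
Empirical-formula mass = 70.07 g/mol
n = 420 / 70.07 = 5.99 ≈ 6
Molecular formula = (C3H4NO)×6 = C18H24N6O6

C18H24N6O6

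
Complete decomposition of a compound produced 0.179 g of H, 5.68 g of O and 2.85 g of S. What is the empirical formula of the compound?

Moles — H: 0.179 / 1.008 = 0.1776 mol; O: 5.68 / 16.00 = 0.355 mol; S: 2.85 / 32.07 = 0.08887 mol
Smallest is S at 0.08887 mol; normalising gives H 1.998, O 3.995, S 1.000
→ H2O4S

H2O4S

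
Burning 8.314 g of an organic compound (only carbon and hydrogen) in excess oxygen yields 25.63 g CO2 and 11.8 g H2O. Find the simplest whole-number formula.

C4H9

mol C = 25.63 / 44.01 = 0.5824; mass C = 0.5824 × 12.01 = 6.994 g
mol H = 2 × (11.8 / 18.02) = 1.310; mass H = 1.310 × 1.008 = 1.320 g
Divide by the smallest (0.5824 mol C): C 1.000, H 2.249
Multiply by 4: C 4.00, H 9.00 → C4H9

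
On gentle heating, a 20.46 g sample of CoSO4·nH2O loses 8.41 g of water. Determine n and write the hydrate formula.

CoSO4·6H2O

Mass of anhydrous CoSO4 = 20.46 − 8.41 = 12.05 g
mol H2O = 8.41 / 18.02 = 0.4667
Molar mass of CoSO4 = 155.00 g/mol → mol CoSO4 = 12.05 / 155.00 = 0.07774
n = 0.4667 / 0.07774 = 6.00 ≈ 6 → CoSO4·6H2O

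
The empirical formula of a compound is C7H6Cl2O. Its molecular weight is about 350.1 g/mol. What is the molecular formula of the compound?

C14H12Cl4O2

Empirical-formula mass = 177.02 g/mol
n = 350.1 / 177.02 = 1.98 ≈ 2
Molecular formula = (C7H6Cl2O)2 = C14H12Cl4O2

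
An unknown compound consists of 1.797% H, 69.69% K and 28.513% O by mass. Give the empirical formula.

Assume 100 g: 1.797 g H, 69.69 g K, 28.513 g O.
n(H) = 1.797/1.008 = 1.783, n(K) = 69.69/39.10 = 1.782, n(O) = 28.513/16.00 = 1.782
Smallest is O at 1.782 mol; normalising gives H 1.000, K 1.000, O 1.000
→ HKO

HKO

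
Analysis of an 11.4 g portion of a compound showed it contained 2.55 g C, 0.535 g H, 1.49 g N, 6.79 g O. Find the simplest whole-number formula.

C2H5NO4

C: 2.55 g ÷ 12.01 g/mol = 0.2123 mol
H: 0.535 g ÷ 1.008 g/mol = 0.5308 mol
N: 1.49 g ÷ 14.01 g/mol = 0.1064 mol
O: 6.79 g ÷ 16.00 g/mol = 0.4244 mol
Smallest is N at 0.1064 mol; normalising gives C 1.996, H 4.991, N 1.000, O 3.990
Ratio ≈ 2:5:1:4, so the empirical formula is C2H5NO4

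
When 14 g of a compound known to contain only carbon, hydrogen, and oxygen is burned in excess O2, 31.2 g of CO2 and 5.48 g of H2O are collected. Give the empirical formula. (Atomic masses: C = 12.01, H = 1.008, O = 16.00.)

mol C = 31.2 / 44.01 = 0.7089; mass C = 0.7089 × 12.01 = 8.514 g
mol H = 2 × (5.48 / 18.02) = 0.6082; mass H = 0.6082 × 1.008 = 0.6131 g
mass O = 14 − (9.127) = 4.873 g → mol O = 0.3045
Smallest is O at 0.3045 mol; normalising gives C 2.328, H 1.997, O 1.000
×3: C 6.98, H 5.99, O 3.00 → C7H6O3

C7H6O3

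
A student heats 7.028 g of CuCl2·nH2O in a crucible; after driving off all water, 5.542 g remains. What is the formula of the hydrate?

CuCl2·2H2O

Mass of water lost = 7.028 − 5.542 = 1.486 g → 1.486 / 18.02 = 0.08246 mol H2O
Molar mass of CuCl2 = 134.45 g/mol → mol CuCl2 = 5.542 / 134.45 = 0.04122
n = 0.08246 / 0.04122 = 2.00 ≈ 2 → CuCl2·2H2O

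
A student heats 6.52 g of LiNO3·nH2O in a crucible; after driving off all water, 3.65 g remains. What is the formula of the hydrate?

LiNO3·3H2O

Mass of water lost = 6.52 − 3.65 = 2.87 g → 2.87 / 18.02 = 0.1593 mol H2O
Molar mass of LiNO3 = 68.95 g/mol → mol LiNO3 = 3.65 / 68.95 = 0.05294
n = 0.1593 / 0.05294 = 3.01 ≈ 3 → LiNO3·3H2O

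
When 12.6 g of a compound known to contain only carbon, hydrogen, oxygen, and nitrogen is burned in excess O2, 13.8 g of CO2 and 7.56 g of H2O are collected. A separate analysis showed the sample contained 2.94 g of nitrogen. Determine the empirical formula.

mol C = 13.8 / 44.01 = 0.3136; mass C = 0.3136 × 12.01 = 3.766 g
mol H = 2 × (7.56 / 18.02) = 0.8391; mass H = 0.8391 × 1.008 = 0.8458 g
mol N = 2.94 / 14.01 = 0.2099
mass O = 12.6 − (7.552) = 5.048 g → mol O = 0.3155
Smallest is N at 0.2099 mol; normalising gives C 1.494, H 3.998, N 1.000, O 1.504
×2: C 2.99, H 8.00, N 2.00, O 3.01 → C3H8N2O3

C3H8N2O3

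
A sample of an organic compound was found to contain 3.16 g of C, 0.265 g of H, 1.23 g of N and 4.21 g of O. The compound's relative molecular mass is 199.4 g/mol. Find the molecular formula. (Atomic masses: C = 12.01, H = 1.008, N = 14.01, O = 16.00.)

n(C) = 3.16/12.01 = 0.2631, n(H) = 0.265/1.008 = 0.2629, n(N) = 1.23/14.01 = 0.08779, n(O) = 4.21/16.00 = 0.2631
Smallest is N at 0.08779 mol; normalising gives C 2.997, H 2.994, N 1.000, O 2.997
Ratio ≈ 3:3:1:3, so the empirical formula is C3H3NO3
Empirical-formula mass = 101.06 g/mol
n = 199.4 / 101.06 = 1.97 ≈ 2
Molecular formula = (C3H3NO3)×2 = C6H6N2O6

C6H6N2O6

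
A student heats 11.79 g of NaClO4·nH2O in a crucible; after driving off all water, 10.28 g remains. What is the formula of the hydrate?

NaClO4·H2O

Mass of water lost = 11.79 − 10.28 = 1.51 g → 1.51 / 18.02 = 0.0838 mol H2O
Molar mass of NaClO4 = 122.44 g/mol → mol NaClO4 = 10.28 / 122.44 = 0.08396
n = 0.0838 / 0.08396 = 1.00 ≈ 1 → NaClO4·H2O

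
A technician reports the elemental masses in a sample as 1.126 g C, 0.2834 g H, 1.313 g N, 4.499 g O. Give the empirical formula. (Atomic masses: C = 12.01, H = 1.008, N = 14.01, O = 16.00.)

CH3NO3

C: 1.126 g ÷ 12.01 g/mol = 0.09376 mol
H: 0.2834 g ÷ 1.008 g/mol = 0.2812 mol
N: 1.313 g ÷ 14.01 g/mol = 0.09372 mol
O: 4.499 g ÷ 16.00 g/mol = 0.2812 mol
Smallest is N at 0.09372 mol; normalising gives C 1.000, H 3.000, N 1.000, O 3.000
→ CH3NO3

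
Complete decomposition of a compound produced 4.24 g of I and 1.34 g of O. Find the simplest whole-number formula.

n(I) = 4.24/126.90 = 0.03341, n(O) = 1.34/16.00 = 0.08375
Smallest is I at 0.03341 mol; normalising gives I 1.000, O 2.507
×2: I 2.00, O 5.01 → I2O5

I2O5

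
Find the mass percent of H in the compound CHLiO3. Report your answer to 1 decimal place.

1.5%

Molar mass = 1(12.01) + 1(1.008) + 1(6.94) + 3(16.00) = 67.958 g/mol
Mass of H per mole = 1 × 1.008 = 1.008 g
% H = 1.008 / 67.958 × 100 = 1.5%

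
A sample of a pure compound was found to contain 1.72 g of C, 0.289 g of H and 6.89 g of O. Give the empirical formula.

Moles — C: 1.72 / 12.01 = 0.1432 mol; H: 0.289 / 1.008 = 0.2867 mol; O: 6.89 / 16.00 = 0.4306 mol
Ratios (÷ 0.1432): C 1.000, H 2.002, O 3.007
Ratio ≈ 1:2:3, so the empirical formula is CH2O3

CH2O3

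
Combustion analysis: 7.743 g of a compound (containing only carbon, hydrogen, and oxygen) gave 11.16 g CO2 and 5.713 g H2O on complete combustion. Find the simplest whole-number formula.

mol C = 11.16 / 44.01 = 0.2536; mass C = 0.2536 × 12.01 = 3.045 g
mol H = 2 × (5.713 / 18.02) = 0.6341; mass H = 0.6341 × 1.008 = 0.6391 g
mass O = 7.743 − (3.685) = 4.058 g → mol O = 0.2536
Ratios (÷ 0.2536): C 1.000, H 2.500, O 1.000
×2: C 2.00, H 5.00, O 2.00 → C2H5O2

C2H5O2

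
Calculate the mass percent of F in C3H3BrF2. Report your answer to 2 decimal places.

Molar mass = 3(12.01) + 3(1.008) + 1(79.90) + 2(19.00) = 156.954 g/mol
Mass of F per mole = 2 × 19.00 = 38.000 g
% F = 38.000 / 156.954 × 100 = 24.21%

24.21%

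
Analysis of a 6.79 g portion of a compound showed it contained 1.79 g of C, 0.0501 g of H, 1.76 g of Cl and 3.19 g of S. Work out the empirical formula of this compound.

C3HClS2

n(C) = 1.79/12.01 = 0.149, n(H) = 0.0501/1.008 = 0.0497, n(Cl) = 1.76/35.45 = 0.04965, n(S) = 3.19/32.07 = 0.09947
Smallest is Cl at 0.04965 mol; normalising gives C 3.002, H 1.001, Cl 1.000, S 2.004
≈ 3:1:1:2 → C3HClS2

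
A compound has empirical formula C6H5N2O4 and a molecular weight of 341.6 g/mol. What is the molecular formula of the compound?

C12H10N4O8

Empirical-formula mass = 169.12 g/mol
n = 341.6 / 169.12 = 2.02 ≈ 2
Molecular formula = (C6H5N2O4)2 = C12H10N4O8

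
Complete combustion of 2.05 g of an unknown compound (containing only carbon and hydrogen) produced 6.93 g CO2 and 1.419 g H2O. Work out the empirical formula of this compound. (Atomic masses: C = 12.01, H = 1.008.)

CH

mol C = 6.93 / 44.01 = 0.1575; mass C = 0.1575 × 12.01 = 1.891 g
mol H = 2 × (1.419 / 18.02) = 0.1575; mass H = 0.1575 × 1.008 = 0.1588 g
Smallest is C at 0.1575 mol; normalising gives C 1.000, H 1.000
Ratio ≈ 1:1, so the empirical formula is CH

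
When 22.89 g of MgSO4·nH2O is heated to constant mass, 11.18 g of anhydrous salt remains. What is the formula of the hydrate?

Mass of water lost = 22.89 − 11.18 = 11.71 g → 11.71 / 18.02 = 0.6498 mol H2O
Molar mass of MgSO4 = 120.38 g/mol → mol MgSO4 = 11.18 / 120.38 = 0.09287
n = 0.6498 / 0.09287 = 7.00 ≈ 7 → MgSO4·7H2O

MgSO4·7H2O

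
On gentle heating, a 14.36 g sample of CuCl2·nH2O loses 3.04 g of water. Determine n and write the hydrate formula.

CuCl2·2H2O

Mass of anhydrous CuCl2 = 14.36 − 3.04 = 11.32 g
mol H2O = 3.04 / 18.02 = 0.1687
Molar mass of CuCl2 = 134.45 g/mol → mol CuCl2 = 11.32 / 134.45 = 0.08419
n = 0.1687 / 0.08419 = 2.00 ≈ 2 → CuCl2·2H2O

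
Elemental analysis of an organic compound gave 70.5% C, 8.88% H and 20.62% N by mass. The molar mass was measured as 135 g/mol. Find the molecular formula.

C8H12N2

Assume 100 g: 70.5 g C, 8.88 g H, 20.62 g N.
n(C) = 70.5/12.01 = 5.87, n(H) = 8.88/1.008 = 8.81, n(N) = 20.62/14.01 = 1.472
Smallest is N at 1.472 mol; normalising gives C 3.988, H 5.986, N 1.000
≈ 4:6:1 → C4H6N
Empirical-formula mass = 68.10 g/mol
n = 135 / 68.10 = 1.98 ≈ 2
Molecular formula = (C4H6N)×2 = C8H12N2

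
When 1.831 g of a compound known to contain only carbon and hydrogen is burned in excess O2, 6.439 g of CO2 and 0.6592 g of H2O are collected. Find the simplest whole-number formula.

C2H

mol C = 6.439 / 44.01 = 0.1463; mass C = 0.1463 × 12.01 = 1.757 g
mol H = 2 × (0.6592 / 18.02) = 0.07316; mass H = 0.07316 × 1.008 = 0.07375 g
Ratios (÷ 0.07316): C 2.000, H 1.000
→ C2H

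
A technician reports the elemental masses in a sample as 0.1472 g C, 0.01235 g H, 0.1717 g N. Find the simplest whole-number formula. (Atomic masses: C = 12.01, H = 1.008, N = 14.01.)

C: 0.1472 g ÷ 12.01 g/mol = 0.01226 mol
H: 0.01235 g ÷ 1.008 g/mol = 0.01225 mol
N: 0.1717 g ÷ 14.01 g/mol = 0.01226 mol
Smallest is H at 0.01225 mol; normalising gives C 1.000, H 1.000, N 1.000
→ CHN

CHN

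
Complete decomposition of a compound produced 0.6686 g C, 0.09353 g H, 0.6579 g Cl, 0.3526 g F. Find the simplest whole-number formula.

C3H5ClF

Moles — C: 0.6686 / 12.01 = 0.05567 mol; H: 0.09353 / 1.008 = 0.09279 mol; Cl: 0.6579 / 35.45 = 0.01856 mol; F: 0.3526 / 19.00 = 0.01856 mol
Smallest is F at 0.01856 mol; normalising gives C 3.000, H 5.000, Cl 1.000, F 1.000
Ratio ≈ 3:5:1:1, so the empirical formula is C3H5ClF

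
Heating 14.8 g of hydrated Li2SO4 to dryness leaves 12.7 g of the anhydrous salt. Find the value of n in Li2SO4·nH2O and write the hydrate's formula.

Li2SO4·H2O

Mass of water lost = 14.8 − 12.7 = 2.1 g → 2.1 / 18.02 = 0.1165 mol H2O
Molar mass of Li2SO4 = 109.95 g/mol → mol Li2SO4 = 12.7 / 109.95 = 0.1155
n = 0.1165 / 0.1155 = 1.01 ≈ 1 → Li2SO4·H2O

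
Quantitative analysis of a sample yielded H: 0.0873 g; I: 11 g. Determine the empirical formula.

H: 0.0873 g ÷ 1.008 g/mol = 0.08661 mol
I: 11 g ÷ 126.90 g/mol = 0.08668 mol
Ratios (÷ 0.08661): H 1.000, I 1.001
Ratio ≈ 1:1, so the empirical formula is HI

HI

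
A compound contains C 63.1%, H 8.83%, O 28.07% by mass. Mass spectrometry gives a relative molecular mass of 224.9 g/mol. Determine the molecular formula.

C12H20O4

Assume 100 g: 63.1 g C, 8.83 g H, 28.07 g O.
n(C) = 63.1/12.01 = 5.254, n(H) = 8.83/1.008 = 8.76, n(O) = 28.07/16.00 = 1.754
Divide by the smallest (1.754 mol O): C 2.995, H 4.993, O 1.000
Ratio ≈ 3:5:1, so the empirical formula is C3H5O
Empirical-formula mass = 57.07 g/mol
n = 224.9 / 57.07 = 3.94 ≈ 4
Molecular formula = (C3H5O)×4 = C12H20O4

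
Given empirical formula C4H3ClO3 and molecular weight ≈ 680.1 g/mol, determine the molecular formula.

C20H15Cl5O15

Empirical-formula mass = 134.51 g/mol
n = 680.1 / 134.51 = 5.06 ≈ 5
Molecular formula = (C4H3ClO3)5 = C20H15Cl5O15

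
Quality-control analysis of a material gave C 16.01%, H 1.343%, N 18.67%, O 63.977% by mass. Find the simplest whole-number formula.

Assume 100 g: 16.01 g C, 1.343 g H, 18.67 g N, 63.977 g O.
n(C) = 16.01/12.01 = 1.333, n(H) = 1.343/1.008 = 1.332, n(N) = 18.67/14.01 = 1.333, n(O) = 63.977/16.00 = 3.999
Divide by the smallest (1.332 mol H): C 1.001, H 1.000, N 1.000, O 3.001
≈ 1:1:1:3 → CHNO3

CHNO3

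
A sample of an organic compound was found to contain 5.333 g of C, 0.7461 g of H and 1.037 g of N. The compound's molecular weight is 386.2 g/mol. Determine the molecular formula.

Moles — C: 5.333 / 12.01 = 0.444 mol; H: 0.7461 / 1.008 = 0.7402 mol; N: 1.037 / 14.01 = 0.07402 mol
Divide by the smallest (0.07402 mol N): C 5.999, H 10.000, N 1.000
Ratio ≈ 6:10:1, so the empirical formula is C6H10N
Empirical-formula mass = 96.15 g/mol
n = 386.2 / 96.15 = 4.02 ≈ 4
Molecular formula = (C6H10N)×4 = C24H40N4

C24H40N4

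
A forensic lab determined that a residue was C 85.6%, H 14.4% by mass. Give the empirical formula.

Assume 100 g: 85.6 g C, 14.4 g H.
C: 85.6 g ÷ 12.01 g/mol = 7.127 mol
H: 14.4 g ÷ 1.008 g/mol = 14.29 mol
Ratios (÷ 7.127): C 1.000, H 2.004
→ CH2

CH2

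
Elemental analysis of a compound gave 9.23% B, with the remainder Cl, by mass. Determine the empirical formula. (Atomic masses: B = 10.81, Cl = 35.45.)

Assume 100 g: 9.23 g B, 90.77 g Cl.
n(B) = 9.23/10.81 = 0.8538, n(Cl) = 90.77/35.45 = 2.561
Ratios (÷ 0.8538): B 1.000, Cl 2.999
≈ 1:3 → BCl3

BCl3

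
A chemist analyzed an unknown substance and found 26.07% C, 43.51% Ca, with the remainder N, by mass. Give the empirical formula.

C2CaN2

Assume 100 g: 26.07 g C, 43.51 g Ca, 30.42 g N.
n(C) = 26.07/12.01 = 2.171, n(Ca) = 43.51/40.08 = 1.086, n(N) = 30.42/14.01 = 2.171
Ratios (÷ 1.086): C 2.000, Ca 1.000, N 2.000
→ C2CaN2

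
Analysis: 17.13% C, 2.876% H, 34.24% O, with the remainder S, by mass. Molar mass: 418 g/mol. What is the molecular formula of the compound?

Assume 100 g: 17.13 g C, 2.876 g H, 34.24 g O, 45.754 g S.
Moles — C: 17.13 / 12.01 = 1.426 mol; H: 2.876 / 1.008 = 2.853 mol; O: 34.24 / 16.00 = 2.14 mol; S: 45.754 / 32.07 = 1.427 mol
Smallest is C at 1.426 mol; normalising gives C 1.000, H 2.000, O 1.500, S 1.000
Multiply by 2: C 2.00, H 4.00, O 3.00, S 2.00 → C2H4O3S2
Empirical-formula mass = 140.19 g/mol
n = 418 / 140.19 = 2.98 ≈ 3
Molecular formula = (C2H4O3S2)×3 = C6H12O9S6

C6H12O9S6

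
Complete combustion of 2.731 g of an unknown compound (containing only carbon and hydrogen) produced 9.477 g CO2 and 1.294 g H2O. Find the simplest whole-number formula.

mol C = 9.477 / 44.01 = 0.2153; mass C = 0.2153 × 12.01 = 2.586 g
mol H = 2 × (1.294 / 18.02) = 0.1436; mass H = 0.1436 × 1.008 = 0.1448 g
Divide by the smallest (0.1436 mol H): C 1.499, H 1.000
×2: C 3.00, H 2.00 → C3H2

C3H2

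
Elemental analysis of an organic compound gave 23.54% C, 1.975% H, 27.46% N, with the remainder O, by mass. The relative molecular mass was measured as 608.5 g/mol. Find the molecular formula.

C12H12N12O18

Assume 100 g: 23.54 g C, 1.975 g H, 27.46 g N, 47.025 g O.
Moles — C: 23.54 / 12.01 = 1.96 mol; H: 1.975 / 1.008 = 1.959 mol; N: 27.46 / 14.01 = 1.96 mol; O: 47.025 / 16.00 = 2.939 mol
Divide by the smallest (1.959 mol H): C 1.000, H 1.000, N 1.000, O 1.500
Scaling by 2: C 2.00, H 2.00, N 2.00, O 3.00 → C2H2N2O3
Empirical-formula mass = 102.06 g/mol
n = 608.5 / 102.06 = 5.96 ≈ 6
Molecular formula = (C2H2N2O3)×6 = C12H12N12O18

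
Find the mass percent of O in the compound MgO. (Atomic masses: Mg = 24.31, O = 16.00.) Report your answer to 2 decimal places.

Molar mass = 1(24.31) + 1(16.00) = 40.310 g/mol
Mass of O per mole = 1 × 16.00 = 16.000 g
% O = 16.000 / 40.310 × 100 = 39.69%

39.69%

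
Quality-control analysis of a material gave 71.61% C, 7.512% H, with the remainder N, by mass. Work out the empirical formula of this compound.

Assume 100 g: 71.61 g C, 7.512 g H, 20.878 g N.
C: 71.61 g ÷ 12.01 g/mol = 5.963 mol
H: 7.512 g ÷ 1.008 g/mol = 7.452 mol
N: 20.878 g ÷ 14.01 g/mol = 1.49 mol
Smallest is N at 1.49 mol; normalising gives C 4.001, H 5.001, N 1.000
Ratio ≈ 4:5:1, so the empirical formula is C4H5N

C4H5N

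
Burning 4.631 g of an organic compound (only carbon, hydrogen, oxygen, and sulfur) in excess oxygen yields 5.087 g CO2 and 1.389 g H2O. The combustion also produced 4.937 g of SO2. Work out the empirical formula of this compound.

mol C = 5.087 / 44.01 = 0.1156; mass C = 0.1156 × 12.01 = 1.388 g
mol H = 2 × (1.389 / 18.02) = 0.1542; mass H = 0.1542 × 1.008 = 0.1554 g
mol S = 4.937 / 64.07 = 0.07706; mass S = 2.471 g
mass O = 4.631 − (4.015) = 0.6162 g → mol O = 0.03851
Smallest is O at 0.03851 mol; normalising gives C 3.001, H 4.003, O 1.000, S 2.001
Ratio ≈ 3:4:1:2, so the empirical formula is C3H4OS2

C3H4OS2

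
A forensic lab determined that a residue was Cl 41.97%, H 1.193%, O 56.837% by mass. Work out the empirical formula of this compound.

ClHO3

Assume 100 g: 41.97 g Cl, 1.193 g H, 56.837 g O.
Cl: 41.97 g ÷ 35.45 g/mol = 1.184 mol
H: 1.193 g ÷ 1.008 g/mol = 1.184 mol
O: 56.837 g ÷ 16.00 g/mol = 3.552 mol
Ratios (÷ 1.184): Cl 1.000, H 1.000, O 3.001
≈ 1:1:3 → ClHO3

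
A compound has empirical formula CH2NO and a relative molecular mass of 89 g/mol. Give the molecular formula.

Empirical-formula mass = 44.04 g/mol
n = 89 / 44.04 = 2.02 ≈ 2
Molecular formula = (CH2NO)2 = C2H4N2O2

C2H4N2O2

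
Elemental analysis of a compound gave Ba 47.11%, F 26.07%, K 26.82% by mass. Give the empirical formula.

Assume 100 g: 47.11 g Ba, 26.07 g F, 26.82 g K.
n(Ba) = 47.11/137.33 = 0.343, n(F) = 26.07/19.00 = 1.372, n(K) = 26.82/39.10 = 0.6859
Divide by the smallest (0.343 mol Ba): Ba 1.000, F 4.000, K 2.000
≈ 1:4:2 → BaF4K2

BaF4K2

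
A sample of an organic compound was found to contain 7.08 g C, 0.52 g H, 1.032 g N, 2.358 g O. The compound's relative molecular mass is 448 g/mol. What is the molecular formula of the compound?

Moles — C: 7.08 / 12.01 = 0.5895 mol; H: 0.52 / 1.008 = 0.5159 mol; N: 1.032 / 14.01 = 0.07366 mol; O: 2.358 / 16.00 = 0.1474 mol
Ratios (÷ 0.07366): C 8.003, H 7.003, N 1.000, O 2.001
→ C8H7NO2
Empirical-formula mass = 149.15 g/mol
n = 448 / 149.15 = 3.00 ≈ 3
Molecular formula = (C8H7NO2)×3 = C24H21N3O6

C24H21N3O6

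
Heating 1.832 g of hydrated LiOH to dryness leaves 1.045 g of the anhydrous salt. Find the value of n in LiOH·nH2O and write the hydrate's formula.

Mass of water lost = 1.832 − 1.045 = 0.787 g → 0.787 / 18.02 = 0.04367 mol H2O
Molar mass of LiOH = 23.95 g/mol → mol LiOH = 1.045 / 23.95 = 0.04364
n = 0.04367 / 0.04364 = 1.00 ≈ 1 → LiOH·H2O

LiOH·H2O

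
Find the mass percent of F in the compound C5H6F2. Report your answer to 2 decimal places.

36.50%

Molar mass = 5(12.01) + 6(1.008) + 2(19.00) = 104.098 g/mol
Mass of F per mole = 2 × 19.00 = 38.000 g
% F = 38.000 / 104.098 × 100 = 36.50%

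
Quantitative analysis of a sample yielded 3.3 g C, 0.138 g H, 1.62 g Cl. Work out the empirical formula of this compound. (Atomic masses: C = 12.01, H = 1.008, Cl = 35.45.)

C6H3Cl

n(C) = 3.3/12.01 = 0.2748, n(H) = 0.138/1.008 = 0.1369, n(Cl) = 1.62/35.45 = 0.0457
Divide by the smallest (0.0457 mol Cl): C 6.013, H 2.996, Cl 1.000
→ C6H3Cl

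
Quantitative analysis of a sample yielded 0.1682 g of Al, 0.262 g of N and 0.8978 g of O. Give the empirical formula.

Al: 0.1682 g ÷ 26.98 g/mol = 0.006234 mol
N: 0.262 g ÷ 14.01 g/mol = 0.0187 mol
O: 0.8978 g ÷ 16.00 g/mol = 0.05611 mol
Ratios (÷ 0.006234): Al 1.000, N 3.000, O 9.001
≈ 1:3:9 → AlN3O9

AlN3O9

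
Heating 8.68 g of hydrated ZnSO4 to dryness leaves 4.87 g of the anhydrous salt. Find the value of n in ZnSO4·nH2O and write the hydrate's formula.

Mass of water lost = 8.68 − 4.87 = 3.81 g → 3.81 / 18.02 = 0.2114 mol H2O
Molar mass of ZnSO4 = 161.45 g/mol → mol ZnSO4 = 4.87 / 161.45 = 0.03016
n = 0.2114 / 0.03016 = 7.01 ≈ 7 → ZnSO4·7H2O

ZnSO4·7H2O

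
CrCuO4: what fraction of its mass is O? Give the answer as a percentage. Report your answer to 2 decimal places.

35.64%

Molar mass = 1(52.00) + 1(63.55) + 4(16.00) = 179.550 g/mol
Mass of O per mole = 4 × 16.00 = 64.000 g
% O = 64.000 / 179.550 × 100 = 35.64%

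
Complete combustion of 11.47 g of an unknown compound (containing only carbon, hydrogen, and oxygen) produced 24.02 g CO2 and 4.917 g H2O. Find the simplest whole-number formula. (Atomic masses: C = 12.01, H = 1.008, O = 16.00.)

C2H2O

mol C = 24.02 / 44.01 = 0.5458; mass C = 0.5458 × 12.01 = 6.555 g
mol H = 2 × (4.917 / 18.02) = 0.5457; mass H = 0.5457 × 1.008 = 0.5501 g
mass O = 11.47 − (7.105) = 4.365 g → mol O = 0.2728
Smallest is O at 0.2728 mol; normalising gives C 2.001, H 2.000, O 1.000
Ratio ≈ 2:2:1, so the empirical formula is C2H2O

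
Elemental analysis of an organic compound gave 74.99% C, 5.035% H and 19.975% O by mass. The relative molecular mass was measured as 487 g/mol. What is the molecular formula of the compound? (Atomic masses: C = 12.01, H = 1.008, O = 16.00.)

Assume 100 g: 74.99 g C, 5.035 g H, 19.975 g O.
Moles — C: 74.99 / 12.01 = 6.244 mol; H: 5.035 / 1.008 = 4.995 mol; O: 19.975 / 16.00 = 1.248 mol
Divide by the smallest (1.248 mol O): C 5.001, H 4.001, O 1.000
≈ 5:4:1 → C5H4O
Empirical-formula mass = 80.08 g/mol
n = 487 / 80.08 = 6.08 ≈ 6
Molecular formula = (C5H4O)×6 = C30H24O6

C30H24O6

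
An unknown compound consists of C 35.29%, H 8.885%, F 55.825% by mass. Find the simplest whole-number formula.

Assume 100 g: 35.29 g C, 8.885 g H, 55.825 g F.
Moles — C: 35.29 / 12.01 = 2.938 mol; H: 8.885 / 1.008 = 8.814 mol; F: 55.825 / 19.00 = 2.938 mol
Smallest is F at 2.938 mol; normalising gives C 1.000, H 3.000, F 1.000
→ CH3F

CH3F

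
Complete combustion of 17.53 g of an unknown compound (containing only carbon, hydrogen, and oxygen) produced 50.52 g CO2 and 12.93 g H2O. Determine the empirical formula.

C8H10O

mol C = 50.52 / 44.01 = 1.148; mass C = 1.148 × 12.01 = 13.79 g
mol H = 2 × (12.93 / 18.02) = 1.435; mass H = 1.435 × 1.008 = 1.447 g
mass O = 17.53 − (15.23) = 2.297 g → mol O = 0.1436
Divide by the smallest (0.1436 mol O): C 7.996, H 9.997, O 1.000
≈ 8:10:1 → C8H10O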